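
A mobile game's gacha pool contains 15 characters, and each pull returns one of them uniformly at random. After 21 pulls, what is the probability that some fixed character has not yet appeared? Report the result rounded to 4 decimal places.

On each pull the fixed character fails to appear with probability 14/15.
P(still missing after 21) = (14/15)^21 = 0.23484.

0.2348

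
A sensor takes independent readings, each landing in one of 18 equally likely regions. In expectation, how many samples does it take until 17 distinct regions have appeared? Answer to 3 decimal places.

Going from k to k+1 distinct takes a geometric number of samples with mean 18/(18-k).
Sum over k = 0,...,16: E = 18/18 + 18/17 + 18/16 + ... + 18/3 + 18/2 = 44.9119.

44.912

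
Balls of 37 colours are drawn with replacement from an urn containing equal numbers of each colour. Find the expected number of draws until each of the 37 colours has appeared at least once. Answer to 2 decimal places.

155.46

After k distinct colours have appeared, the next draw gives a new one with probability (37-k)/37, so the expected wait for the (k+1)-th is 37/(37-k).
E[T] = 37/37 + 37/36 + 37/35 + ... + 37/2 + 37/1 = 37·H_{37}.
H_{37} = 4.202, so E[T] = 155.459.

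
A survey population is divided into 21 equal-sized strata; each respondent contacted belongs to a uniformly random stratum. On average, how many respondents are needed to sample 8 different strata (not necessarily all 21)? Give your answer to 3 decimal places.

Going from k to k+1 distinct takes a geometric number of respondents with mean 21/(21-k).
Sum over k = 0,...,7: E = 21/21 + 21/20 + 21/19 + ... + 21/15 + 21/14 = 9.7697.

9.770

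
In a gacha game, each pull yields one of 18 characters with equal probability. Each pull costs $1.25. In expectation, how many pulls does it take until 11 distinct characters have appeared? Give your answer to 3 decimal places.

16.241

With k distinct characters already seen, the next new one arrives after an expected 18/(18-k) pulls.
Sum over k = 0,...,10: E = 18/18 + 18/17 + 18/16 + ... + 18/9 + 18/8 = 16.2405.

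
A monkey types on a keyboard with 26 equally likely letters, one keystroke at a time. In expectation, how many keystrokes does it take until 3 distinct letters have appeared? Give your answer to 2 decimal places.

3.12

With k distinct letters already seen, the next new one arrives after an expected 26/(26-k) keystrokes.
Sum over k = 0,...,2: E = 26/26 + 26/25 + 26/24 = 3.123.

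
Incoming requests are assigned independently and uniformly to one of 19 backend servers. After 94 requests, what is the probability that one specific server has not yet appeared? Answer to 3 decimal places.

Each request misses the fixed server with probability (19-1)/19 = 18/19, independently.
P(still missing after 94) = (18/19)^94 = 0.0062.

0.006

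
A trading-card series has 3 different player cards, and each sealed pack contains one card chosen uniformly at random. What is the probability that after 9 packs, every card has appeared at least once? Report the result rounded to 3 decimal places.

0.922

By inclusion–exclusion over which cards are missing,
P(all seen) = Σ_{j=0}^{3} (-1)^j C(3,j)((3-j)/3)^9
= 1.0000 - 0.0780 + 0.0002 - 0.0000
= 0.9221.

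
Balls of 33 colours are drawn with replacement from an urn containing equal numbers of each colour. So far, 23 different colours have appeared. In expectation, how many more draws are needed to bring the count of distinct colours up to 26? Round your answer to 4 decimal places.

The wait to go from k to k+1 distinct colours is geometric with mean 33/(33-k).
Sum over k = 23,...,25: E = 33/10 + 33/9 + 33/8 = 11.09167.

11.0917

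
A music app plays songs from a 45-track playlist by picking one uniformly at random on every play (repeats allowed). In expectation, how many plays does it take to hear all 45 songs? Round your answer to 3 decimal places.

197.773

The wait to go from k to k+1 distinct songs is geometric with mean 45/(45-k).
E[T] = 45/45 + 45/44 + 45/43 + ... + 45/2 + 45/1 = 45·H_{45}.
H_{45} = 4.3949, so E[T] = 197.7727.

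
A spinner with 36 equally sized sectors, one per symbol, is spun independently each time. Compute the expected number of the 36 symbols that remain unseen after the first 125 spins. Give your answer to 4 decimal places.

For each symbol, P(unseen after 125) = (35/36)^125 = 0.02956.
By linearity of expectation, E[unseen] = 36·(35/36)^125 = 1.06413.

1.0641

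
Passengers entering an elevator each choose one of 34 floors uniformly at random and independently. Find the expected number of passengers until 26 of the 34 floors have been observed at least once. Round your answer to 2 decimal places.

Going from k to k+1 distinct takes a geometric number of passengers with mean 34/(34-k).
Sum over k = 0,...,25: E = 34/34 + 34/33 + 34/32 + ... + 34/10 + 34/9 = 47.612.

47.61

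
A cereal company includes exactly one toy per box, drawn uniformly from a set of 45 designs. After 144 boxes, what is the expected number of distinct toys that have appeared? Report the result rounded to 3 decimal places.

43.231

For each toy, P(seen in 144 boxes) = 1 - (44/45)^144 = 0.9607.
By linearity of expectation, E[distinct seen] = 45·(1 - (44/45)^144) = 43.2307.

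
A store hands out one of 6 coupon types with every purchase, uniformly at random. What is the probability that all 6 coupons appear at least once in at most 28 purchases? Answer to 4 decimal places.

0.9638

Let A_i be the event that coupon i is missing after 28 purchases. By inclusion–exclusion on the A_i,
P(all seen) = Σ_{j=0}^{6} (-1)^j C(6,j)((6-j)/6)^28
= 1.00000 - 0.03640 + 0.00018 - 0.00000 + 0.00000 - 0.00000 + 0.00000
= 0.96378.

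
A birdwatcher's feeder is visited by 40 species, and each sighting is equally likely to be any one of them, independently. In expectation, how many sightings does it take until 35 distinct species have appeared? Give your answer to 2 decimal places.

79.81

With k distinct species already seen, the next new one arrives after an expected 40/(40-k) sightings.
Sum over k = 0,...,34: E = 40/40 + 40/39 + 40/38 + ... + 40/7 + 40/6 = 79.808.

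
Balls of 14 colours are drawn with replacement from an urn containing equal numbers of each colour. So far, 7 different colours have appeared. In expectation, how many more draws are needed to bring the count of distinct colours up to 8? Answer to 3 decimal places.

2.000

The wait to go from k to k+1 distinct colours is geometric with mean 14/(14-k).
Only the k = 7 term is needed: E = 14/7 = 2.0000.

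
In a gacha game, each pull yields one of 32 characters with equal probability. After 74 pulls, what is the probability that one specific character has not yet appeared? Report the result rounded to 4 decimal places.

Each pull misses the fixed character with probability (32-1)/32 = 31/32, independently.
P(still missing after 74) = (31/32)^74 = 0.09543.

0.0954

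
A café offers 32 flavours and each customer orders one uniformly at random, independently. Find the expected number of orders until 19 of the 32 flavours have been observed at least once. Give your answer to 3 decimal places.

28.108

With k distinct flavours already seen, the next new one arrives after an expected 32/(32-k) orders.
Sum over k = 0,...,18: E = 32/32 + 32/31 + 32/30 + ... + 32/15 + 32/14 = 28.1076.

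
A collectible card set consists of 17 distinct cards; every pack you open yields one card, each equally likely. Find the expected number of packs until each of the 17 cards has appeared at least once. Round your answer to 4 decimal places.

The wait to go from k to k+1 distinct cards is geometric with mean 17/(17-k).
E[T] = 17/17 + 17/16 + 17/15 + ... + 17/2 + 17/1 = 17·H_{17}.
H_{17} = 3.43955, so E[T] = 58.47239.

58.4724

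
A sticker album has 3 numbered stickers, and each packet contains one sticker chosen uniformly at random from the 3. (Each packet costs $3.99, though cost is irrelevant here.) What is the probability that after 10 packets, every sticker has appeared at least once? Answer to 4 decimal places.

0.9480

By inclusion–exclusion over which stickers are missing,
P(all seen) = Σ_{j=0}^{3} (-1)^j C(3,j)((3-j)/3)^10
= 1.00000 - 0.05202 + 0.00005 - 0.00000
= 0.94803.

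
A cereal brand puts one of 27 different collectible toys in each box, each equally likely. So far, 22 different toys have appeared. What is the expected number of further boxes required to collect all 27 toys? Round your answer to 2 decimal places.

From k distinct to k+1 distinct takes on average 27/(27-k) boxes.
Sum over k = 22,...,26: E = 27/5 + 27/4 + 27/3 + 27/2 + 27/1 = 61.650.

61.65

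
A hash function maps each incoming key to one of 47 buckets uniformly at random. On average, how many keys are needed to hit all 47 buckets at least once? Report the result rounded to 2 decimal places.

208.58

The wait to go from k to k+1 distinct buckets is geometric with mean 47/(47-k).
E[T] = 47/47 + 47/46 + 47/45 + ... + 47/2 + 47/1 = 47·H_{47}.
H_{47} = 4.438, so E[T] = 208.584.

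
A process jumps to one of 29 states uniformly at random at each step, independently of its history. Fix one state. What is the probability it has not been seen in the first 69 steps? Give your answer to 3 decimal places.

On each step the fixed state fails to appear with probability 28/29.
P(still missing after 69) = (28/29)^69 = 0.0888.

0.089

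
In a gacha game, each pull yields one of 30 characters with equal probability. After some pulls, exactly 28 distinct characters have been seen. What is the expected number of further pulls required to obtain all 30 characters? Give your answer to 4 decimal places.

With k distinct characters already seen, the next new one takes an expected 30/(30-k) pulls.
Sum over k = 28,...,29: E = 30/2 + 30/1 = 45.00000.

45.0000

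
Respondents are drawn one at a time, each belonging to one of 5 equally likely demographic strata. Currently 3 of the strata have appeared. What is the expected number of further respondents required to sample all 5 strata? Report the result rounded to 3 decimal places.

7.500

With k distinct strata already seen, the next new one takes an expected 5/(5-k) respondents.
Sum over k = 3,...,4: E = 5/2 + 5/1 = 7.5000.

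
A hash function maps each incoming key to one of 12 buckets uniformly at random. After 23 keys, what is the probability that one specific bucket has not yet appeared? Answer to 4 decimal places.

On each key the fixed bucket fails to appear with probability 11/12.
P(still missing after 23) = (11/12)^23 = 0.13516.

0.1352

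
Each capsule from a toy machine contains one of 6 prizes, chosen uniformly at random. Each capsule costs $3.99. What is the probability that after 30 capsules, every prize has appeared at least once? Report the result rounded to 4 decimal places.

0.9748

By inclusion–exclusion over which prizes are missing,
P(all seen) = Σ_{j=0}^{6} (-1)^j C(6,j)((6-j)/6)^30
= 1.00000 - 0.02528 + 0.00008 - 0.00000 + 0.00000 - 0.00000 + 0.00000
= 0.97480.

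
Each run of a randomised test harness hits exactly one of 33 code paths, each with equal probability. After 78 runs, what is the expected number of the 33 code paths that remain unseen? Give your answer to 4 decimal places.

2.9931

For each code path, P(unseen after 78) = (32/33)^78 = 0.09070.
By linearity of expectation, E[unseen] = 33·(32/33)^78 = 2.99313.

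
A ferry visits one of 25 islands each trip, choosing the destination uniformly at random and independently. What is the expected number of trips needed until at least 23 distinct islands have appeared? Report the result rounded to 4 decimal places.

57.8990

With k distinct islands already seen, the next new one arrives after an expected 25/(25-k) trips.
Sum over k = 0,...,22: E = 25/25 + 25/24 + 25/23 + ... + 25/4 + 25/3 = 57.89895.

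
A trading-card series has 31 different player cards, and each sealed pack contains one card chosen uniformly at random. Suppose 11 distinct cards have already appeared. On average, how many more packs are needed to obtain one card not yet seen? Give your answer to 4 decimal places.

1.5500

Each pack yields a new card with probability (31-11)/31 = 20/31, so the wait is geometric with mean 31/20.
E = 31/20 = 1.55000.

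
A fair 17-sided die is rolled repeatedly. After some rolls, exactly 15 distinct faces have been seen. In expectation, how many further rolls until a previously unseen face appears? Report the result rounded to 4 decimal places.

Each roll yields a new face with probability (17-15)/17 = 2/17, so the wait is geometric with mean 17/2.
E = 17/2 = 8.50000.

8.5000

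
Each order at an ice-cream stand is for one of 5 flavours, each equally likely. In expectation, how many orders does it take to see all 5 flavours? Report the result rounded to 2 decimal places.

After k distinct flavours have appeared, the next order gives a new one with probability (5-k)/5, so the expected wait for the (k+1)-th is 5/(5-k).
E[T] = 5/5 + 5/4 + 5/3 + 5/2 + 5/1 = 5·H_{5}.
H_{5} = 2.283, so E[T] = 11.417.

11.42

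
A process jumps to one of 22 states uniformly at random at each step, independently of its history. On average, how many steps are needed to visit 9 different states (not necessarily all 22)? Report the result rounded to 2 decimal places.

11.23

Going from k to k+1 distinct takes a geometric number of steps with mean 22/(22-k).
Sum over k = 0,...,8: E = 22/22 + 22/21 + 22/20 + ... + 22/15 + 22/14 = 11.235.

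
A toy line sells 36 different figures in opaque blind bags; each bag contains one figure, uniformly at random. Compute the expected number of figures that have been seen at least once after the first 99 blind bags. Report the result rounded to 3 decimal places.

33.786

For each figure, P(seen in 99 blind bags) = 1 - (35/36)^99 = 0.9385.
By linearity of expectation, E[distinct seen] = 36·(1 - (35/36)^99) = 33.7864.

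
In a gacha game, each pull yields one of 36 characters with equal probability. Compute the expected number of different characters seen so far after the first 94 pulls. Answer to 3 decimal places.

33.452

For each character, P(seen in 94 pulls) = 1 - (35/36)^94 = 0.9292.
By linearity of expectation, E[distinct seen] = 36·(1 - (35/36)^94) = 33.4516.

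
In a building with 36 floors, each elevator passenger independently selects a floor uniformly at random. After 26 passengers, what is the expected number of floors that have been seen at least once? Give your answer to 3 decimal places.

For each floor, P(seen in 26 passengers) = 1 - (35/36)^26 = 0.5193.
By linearity of expectation, E[distinct seen] = 36·(1 - (35/36)^26) = 18.6936.

18.694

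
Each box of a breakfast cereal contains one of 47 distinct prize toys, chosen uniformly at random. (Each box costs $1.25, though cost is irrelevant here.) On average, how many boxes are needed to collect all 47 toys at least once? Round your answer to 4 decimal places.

The wait to go from k to k+1 distinct toys is geometric with mean 47/(47-k).
E[T] = 47/47 + 47/46 + 47/45 + ... + 47/2 + 47/1 = 47·H_{47}.
H_{47} = 4.43796, so E[T] = 208.58430.

208.5843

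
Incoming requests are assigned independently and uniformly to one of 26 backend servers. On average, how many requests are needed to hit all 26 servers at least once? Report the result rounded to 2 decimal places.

The wait to go from k to k+1 distinct servers is geometric with mean 26/(26-k).
E[T] = 26/26 + 26/25 + 26/24 + ... + 26/2 + 26/1 = 26·H_{26}.
H_{26} = 3.854, so E[T] = 100.215.

100.21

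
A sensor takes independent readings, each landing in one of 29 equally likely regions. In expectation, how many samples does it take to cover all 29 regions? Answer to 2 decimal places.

After k distinct regions have appeared, the next sample gives a new one with probability (29-k)/29, so the expected wait for the (k+1)-th is 29/(29-k).
E[T] = 29/29 + 29/28 + 29/27 + ... + 29/2 + 29/1 = 29·H_{29}.
H_{29} = 3.962, so E[T] = 114.888.

114.89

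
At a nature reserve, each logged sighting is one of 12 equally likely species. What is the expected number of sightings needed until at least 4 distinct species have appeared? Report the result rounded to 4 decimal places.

With k distinct species already seen, the next new one arrives after an expected 12/(12-k) sightings.
Sum over k = 0,...,3: E = 12/12 + 12/11 + 12/10 + 12/9 = 4.62424.

4.6242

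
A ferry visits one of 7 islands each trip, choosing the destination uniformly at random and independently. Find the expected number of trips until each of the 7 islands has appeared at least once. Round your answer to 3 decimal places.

Split into phases: going from k distinct to k+1 distinct takes on average 7/(7-k) trips.
E[T] = 7/7 + 7/6 + 7/5 + ... + 7/2 + 7/1 = 7·H_{7}.
H_{7} = 2.5929, so E[T] = 18.1500.

18.150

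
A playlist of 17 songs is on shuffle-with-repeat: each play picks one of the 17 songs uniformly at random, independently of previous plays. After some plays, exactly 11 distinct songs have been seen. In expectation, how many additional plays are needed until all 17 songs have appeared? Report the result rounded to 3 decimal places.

With k distinct songs already seen, the next new one takes an expected 17/(17-k) plays.
Sum over k = 11,...,16: E = 17/6 + 17/5 + 17/4 + 17/3 + 17/2 + 17/1 = 41.6500.

41.650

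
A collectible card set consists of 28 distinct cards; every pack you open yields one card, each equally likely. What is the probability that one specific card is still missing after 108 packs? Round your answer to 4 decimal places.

On each pack the fixed card fails to appear with probability 27/28.
P(still missing after 108) = (27/28)^108 = 0.01969.

0.0197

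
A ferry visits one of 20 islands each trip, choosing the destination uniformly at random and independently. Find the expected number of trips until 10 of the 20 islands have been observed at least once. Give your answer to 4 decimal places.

13.3754

With k distinct islands already seen, the next new one arrives after an expected 20/(20-k) trips.
Sum over k = 0,...,9: E = 20/20 + 20/19 + 20/18 + ... + 20/12 + 20/11 = 13.37543.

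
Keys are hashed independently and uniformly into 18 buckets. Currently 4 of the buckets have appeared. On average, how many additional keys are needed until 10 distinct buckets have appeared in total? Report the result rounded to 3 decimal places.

9.607

From k distinct to k+1 distinct takes on average 18/(18-k) keys.
Sum over k = 4,...,9: E = 18/14 + 18/13 + 18/12 + 18/11 + 18/10 + 18/9 = 9.6067.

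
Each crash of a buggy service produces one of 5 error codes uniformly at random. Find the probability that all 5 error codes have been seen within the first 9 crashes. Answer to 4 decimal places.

Let A_i be the event that error code i is missing after 9 crashes. By inclusion–exclusion on the A_i,
P(all seen) = Σ_{j=0}^{5} (-1)^j C(5,j)((5-j)/5)^9
= 1.00000 - 0.67109 + 0.10078 - 0.00262 + 0.00000 - 0.00000
= 0.42707.

0.4271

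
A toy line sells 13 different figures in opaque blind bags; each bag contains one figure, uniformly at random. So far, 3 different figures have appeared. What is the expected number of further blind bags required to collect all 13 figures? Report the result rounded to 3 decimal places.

38.077

The wait to go from k to k+1 distinct figures is geometric with mean 13/(13-k).
Sum over k = 3,...,12: E = 13/10 + 13/9 + 13/8 + ... + 13/2 + 13/1 = 38.0766.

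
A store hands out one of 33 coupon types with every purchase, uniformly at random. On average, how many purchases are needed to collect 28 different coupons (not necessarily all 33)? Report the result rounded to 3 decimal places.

59.580

With k distinct coupons already seen, the next new one arrives after an expected 33/(33-k) purchases.
Sum over k = 0,...,27: E = 33/33 + 33/32 + 33/31 + ... + 33/7 + 33/6 = 59.5803.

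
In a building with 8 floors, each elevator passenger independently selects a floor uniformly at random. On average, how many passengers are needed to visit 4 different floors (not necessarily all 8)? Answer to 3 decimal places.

Going from k to k+1 distinct takes a geometric number of passengers with mean 8/(8-k).
Sum over k = 0,...,3: E = 8/8 + 8/7 + 8/6 + 8/5 = 5.0762.

5.076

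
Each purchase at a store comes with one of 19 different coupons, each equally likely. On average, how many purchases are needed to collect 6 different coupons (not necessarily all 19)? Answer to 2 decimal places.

With k distinct coupons already seen, the next new one arrives after an expected 19/(19-k) purchases.
Sum over k = 0,...,5: E = 19/19 + 19/18 + 19/17 + 19/16 + 19/15 + 19/14 = 6.985.

6.98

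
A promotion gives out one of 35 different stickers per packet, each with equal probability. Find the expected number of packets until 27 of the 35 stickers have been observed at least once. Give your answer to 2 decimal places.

With k distinct stickers already seen, the next new one arrives after an expected 35/(35-k) packets.
Sum over k = 0,...,26: E = 35/35 + 35/34 + 35/33 + ... + 35/10 + 35/9 = 50.012.

50.01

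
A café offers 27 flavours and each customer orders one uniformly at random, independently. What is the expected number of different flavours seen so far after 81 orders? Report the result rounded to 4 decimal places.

25.7302

For each flavour, P(seen in 81 orders) = 1 - (26/27)^81 = 0.95297.
By linearity of expectation, E[distinct seen] = 27·(1 - (26/27)^81) = 25.73019.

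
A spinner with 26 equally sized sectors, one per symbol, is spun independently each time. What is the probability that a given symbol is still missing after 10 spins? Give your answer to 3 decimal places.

On each spin the fixed symbol fails to appear with probability 25/26.
P(still missing after 10) = (25/26)^10 = 0.6756.

0.676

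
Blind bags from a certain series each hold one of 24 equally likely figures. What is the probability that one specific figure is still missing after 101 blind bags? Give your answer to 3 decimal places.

On each blind bag the fixed figure fails to appear with probability 23/24.
P(still missing after 101) = (23/24)^101 = 0.0136.

0.014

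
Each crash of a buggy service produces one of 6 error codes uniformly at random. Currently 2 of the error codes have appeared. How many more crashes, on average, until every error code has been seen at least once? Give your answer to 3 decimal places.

From k distinct to k+1 distinct takes on average 6/(6-k) crashes.
Sum over k = 2,...,5: E = 6/4 + 6/3 + 6/2 + 6/1 = 12.5000.

12.500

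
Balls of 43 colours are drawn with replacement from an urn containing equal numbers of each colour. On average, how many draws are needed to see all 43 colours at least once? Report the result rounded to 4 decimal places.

The wait to go from k to k+1 distinct colours is geometric with mean 43/(43-k).
E[T] = 43/43 + 43/42 + 43/41 + ... + 43/2 + 43/1 = 43·H_{43}.
H_{43} = 4.35000, so E[T] = 187.04994.

187.0499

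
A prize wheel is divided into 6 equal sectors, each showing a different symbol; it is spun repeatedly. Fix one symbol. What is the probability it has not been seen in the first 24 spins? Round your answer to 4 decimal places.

0.0126

Each spin misses the fixed symbol with probability (6-1)/6 = 5/6, independently.
P(still missing after 24) = (5/6)^24 = 0.01258.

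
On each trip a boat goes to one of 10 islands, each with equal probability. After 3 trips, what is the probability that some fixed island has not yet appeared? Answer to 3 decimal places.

0.729

Each trip misses the fixed island with probability (10-1)/10 = 9/10, independently.
P(still missing after 3) = (9/10)^3 = 0.7290.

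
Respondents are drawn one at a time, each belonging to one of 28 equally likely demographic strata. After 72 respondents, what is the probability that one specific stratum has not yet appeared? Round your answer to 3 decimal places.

Each respondent misses the fixed stratum with probability (28-1)/28 = 27/28, independently.
P(still missing after 72) = (27/28)^72 = 0.0729.

0.073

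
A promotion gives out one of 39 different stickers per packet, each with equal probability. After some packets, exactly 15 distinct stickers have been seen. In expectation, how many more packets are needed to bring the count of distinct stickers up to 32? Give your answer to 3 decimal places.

46.141

From k distinct to k+1 distinct takes on average 39/(39-k) packets.
Sum over k = 15,...,31: E = 39/24 + 39/23 + 39/22 + ... + 39/9 + 39/8 = 46.1409.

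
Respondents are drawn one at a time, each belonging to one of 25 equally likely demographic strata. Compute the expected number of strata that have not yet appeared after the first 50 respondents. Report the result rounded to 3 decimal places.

For each stratum, P(unseen after 50) = (24/25)^50 = 0.1299.
By linearity of expectation, E[unseen] = 25·(24/25)^50 = 3.2471.

3.247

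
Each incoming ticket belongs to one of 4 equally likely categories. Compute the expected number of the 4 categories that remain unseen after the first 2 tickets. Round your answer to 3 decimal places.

2.250

For each category, P(unseen after 2) = (3/4)^2 = 0.5625.
By linearity of expectation, E[unseen] = 4·(3/4)^2 = 2.2500.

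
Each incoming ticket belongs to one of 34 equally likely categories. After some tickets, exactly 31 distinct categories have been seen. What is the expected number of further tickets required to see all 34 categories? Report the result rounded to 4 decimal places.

With k distinct categories already seen, the next new one takes an expected 34/(34-k) tickets.
Sum over k = 31,...,33: E = 34/3 + 34/2 + 34/1 = 62.33333.

62.3333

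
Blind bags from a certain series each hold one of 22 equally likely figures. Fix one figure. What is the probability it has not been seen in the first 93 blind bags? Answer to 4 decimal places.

Each blind bag misses the fixed figure with probability (22-1)/22 = 21/22, independently.
P(still missing after 93) = (21/22)^93 = 0.01322.

0.0132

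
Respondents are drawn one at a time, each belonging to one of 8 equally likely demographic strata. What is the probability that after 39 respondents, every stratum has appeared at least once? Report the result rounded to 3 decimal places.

By inclusion–exclusion over which strata are missing,
P(all seen) = Σ_{j=0}^{8} (-1)^j C(8,j)((8-j)/8)^39
= 1.0000 - 0.0438 + 0.0004 - 0.0000 + 0.0000 - 0.0000 + 0.0000 - 0.0000 + 0.0000
= 0.9566.

0.957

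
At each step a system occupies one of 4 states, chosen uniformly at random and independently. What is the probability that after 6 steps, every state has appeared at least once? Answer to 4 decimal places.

By inclusion–exclusion over which states are missing,
P(all seen) = Σ_{j=0}^{4} (-1)^j C(4,j)((4-j)/4)^6
= 1.00000 - 0.71191 + 0.09375 - 0.00098 + 0.00000
= 0.38086.

0.3809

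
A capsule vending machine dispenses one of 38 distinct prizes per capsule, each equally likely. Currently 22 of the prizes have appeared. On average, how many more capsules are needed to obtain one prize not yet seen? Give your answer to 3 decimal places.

Each capsule yields a new prize with probability (38-22)/38 = 16/38, so the wait is geometric with mean 38/16.
E = 38/16 = 2.3750.

2.375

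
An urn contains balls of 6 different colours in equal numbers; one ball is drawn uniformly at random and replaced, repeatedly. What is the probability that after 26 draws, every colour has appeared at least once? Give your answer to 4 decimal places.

By inclusion–exclusion over which colours are missing,
P(all seen) = Σ_{j=0}^{6} (-1)^j C(6,j)((6-j)/6)^26
= 1.00000 - 0.05241 + 0.00040 - 0.00000 + 0.00000 - 0.00000 + 0.00000
= 0.94798.

0.9480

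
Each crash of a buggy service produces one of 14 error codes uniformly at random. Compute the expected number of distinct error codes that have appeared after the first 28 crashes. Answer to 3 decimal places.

12.242

For each error code, P(seen in 28 crashes) = 1 - (13/14)^28 = 0.8744.
By linearity of expectation, E[distinct seen] = 14·(1 - (13/14)^28) = 12.2423.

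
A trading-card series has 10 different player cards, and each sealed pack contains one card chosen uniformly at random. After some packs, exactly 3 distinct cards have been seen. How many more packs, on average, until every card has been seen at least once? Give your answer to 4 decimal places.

25.9286

The wait to go from k to k+1 distinct cards is geometric with mean 10/(10-k).
Sum over k = 3,...,9: E = 10/7 + 10/6 + 10/5 + ... + 10/2 + 10/1 = 25.92857.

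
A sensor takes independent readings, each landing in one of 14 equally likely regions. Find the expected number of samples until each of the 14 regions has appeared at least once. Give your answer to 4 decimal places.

The wait to go from k to k+1 distinct regions is geometric with mean 14/(14-k).
E[T] = 14/14 + 14/13 + 14/12 + ... + 14/2 + 14/1 = 14·H_{14}.
H_{14} = 3.25156, so E[T] = 45.52187.

45.5219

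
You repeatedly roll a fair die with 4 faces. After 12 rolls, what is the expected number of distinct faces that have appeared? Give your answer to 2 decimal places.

For each face, P(seen in 12 rolls) = 1 - (3/4)^12 = 0.968.
By linearity of expectation, E[distinct seen] = 4·(1 - (3/4)^12) = 3.873.

3.87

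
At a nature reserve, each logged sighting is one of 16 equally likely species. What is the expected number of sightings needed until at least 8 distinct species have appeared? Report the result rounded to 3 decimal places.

10.606

With k distinct species already seen, the next new one arrives after an expected 16/(16-k) sightings.
Sum over k = 0,...,7: E = 16/16 + 16/15 + 16/14 + ... + 16/10 + 16/9 = 10.6059.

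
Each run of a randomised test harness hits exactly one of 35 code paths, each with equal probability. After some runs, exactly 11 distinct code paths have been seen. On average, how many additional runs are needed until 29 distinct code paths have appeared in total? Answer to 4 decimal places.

With k distinct code paths already seen, the next new one takes an expected 35/(35-k) runs.
Sum over k = 11,...,28: E = 35/24 + 35/23 + 35/22 + ... + 35/8 + 35/7 = 46.40854.

46.4085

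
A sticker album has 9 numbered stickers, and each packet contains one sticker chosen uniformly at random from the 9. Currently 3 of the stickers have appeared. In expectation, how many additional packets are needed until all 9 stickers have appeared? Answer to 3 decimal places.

22.050

The wait to go from k to k+1 distinct stickers is geometric with mean 9/(9-k).
Sum over k = 3,...,8: E = 9/6 + 9/5 + 9/4 + 9/3 + 9/2 + 9/1 = 22.0500.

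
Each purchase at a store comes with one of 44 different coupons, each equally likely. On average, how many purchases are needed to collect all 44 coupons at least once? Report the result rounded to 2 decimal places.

192.40

Split into phases: going from k distinct to k+1 distinct takes on average 44/(44-k) purchases.
E[T] = 44/44 + 44/43 + 44/42 + ... + 44/2 + 44/1 = 44·H_{44}.
H_{44} = 4.373, so E[T] = 192.400.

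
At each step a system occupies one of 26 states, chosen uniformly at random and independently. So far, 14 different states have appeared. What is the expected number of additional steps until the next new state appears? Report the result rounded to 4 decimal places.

2.1667

The number of steps until the next new state is geometric with success probability 12/26, so its mean is 26/12.
E = 26/12 = 2.16667.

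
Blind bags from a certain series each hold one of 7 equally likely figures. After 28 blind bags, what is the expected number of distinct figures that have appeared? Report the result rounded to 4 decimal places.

6.9065

For each figure, P(seen in 28 blind bags) = 1 - (6/7)^28 = 0.98665.
By linearity of expectation, E[distinct seen] = 7·(1 - (6/7)^28) = 6.90655.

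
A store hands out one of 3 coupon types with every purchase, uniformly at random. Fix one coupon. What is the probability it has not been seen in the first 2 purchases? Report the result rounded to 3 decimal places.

On each purchase the fixed coupon fails to appear with probability 2/3.
P(still missing after 2) = (2/3)^2 = 0.4444.

0.444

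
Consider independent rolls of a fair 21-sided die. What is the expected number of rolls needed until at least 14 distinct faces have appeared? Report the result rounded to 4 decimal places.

22.1025

With k distinct faces already seen, the next new one arrives after an expected 21/(21-k) rolls.
Sum over k = 0,...,13: E = 21/21 + 21/20 + 21/19 + ... + 21/9 + 21/8 = 22.10253.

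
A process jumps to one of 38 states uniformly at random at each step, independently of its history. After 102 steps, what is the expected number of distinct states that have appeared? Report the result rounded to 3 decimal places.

For each state, P(seen in 102 steps) = 1 - (37/38)^102 = 0.9341.
By linearity of expectation, E[distinct seen] = 38·(1 - (37/38)^102) = 35.4972.

35.497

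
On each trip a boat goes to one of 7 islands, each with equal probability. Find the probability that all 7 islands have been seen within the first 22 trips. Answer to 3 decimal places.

0.777

Let A_i be the event that island i is missing after 22 trips. By inclusion–exclusion on the A_i,
P(all seen) = Σ_{j=0}^{7} (-1)^j C(7,j)((7-j)/7)^22
= 1.0000 - 0.2357 + 0.0128 - 0.0002 + 0.0000 - 0.0000 + 0.0000 - 0.0000
= 0.7770.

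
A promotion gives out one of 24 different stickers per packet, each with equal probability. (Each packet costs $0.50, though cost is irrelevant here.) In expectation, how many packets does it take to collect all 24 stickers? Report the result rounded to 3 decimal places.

After k distinct stickers have appeared, the next packet gives a new one with probability (24-k)/24, so the expected wait for the (k+1)-th is 24/(24-k).
E[T] = 24/24 + 24/23 + 24/22 + ... + 24/2 + 24/1 = 24·H_{24}.
H_{24} = 3.7760, so E[T] = 90.6230.

90.623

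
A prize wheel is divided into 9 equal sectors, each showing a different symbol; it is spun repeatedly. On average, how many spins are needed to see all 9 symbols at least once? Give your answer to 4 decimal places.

25.4607

Split into phases: going from k distinct to k+1 distinct takes on average 9/(9-k) spins.
E[T] = 9/9 + 9/8 + 9/7 + ... + 9/2 + 9/1 = 9·H_{9}.
H_{9} = 2.82897, so E[T] = 25.46071.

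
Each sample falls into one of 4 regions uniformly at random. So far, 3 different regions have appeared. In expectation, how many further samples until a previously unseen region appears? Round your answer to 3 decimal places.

Each sample yields a new region with probability (4-3)/4 = 1/4, so the wait is geometric with mean 4/1.
E = 4/1 = 4.0000.

4.000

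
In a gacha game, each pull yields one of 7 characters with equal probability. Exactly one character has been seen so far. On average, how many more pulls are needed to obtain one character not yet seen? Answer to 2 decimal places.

Each pull yields a new character with probability (7-1)/7 = 6/7, so the wait is geometric with mean 7/6.
E = 7/6 = 1.167.

1.17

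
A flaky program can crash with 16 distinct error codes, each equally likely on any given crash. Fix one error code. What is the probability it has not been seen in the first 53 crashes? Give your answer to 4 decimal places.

On each crash the fixed error code fails to appear with probability 15/16.
P(still missing after 53) = (15/16)^53 = 0.03269.

0.0327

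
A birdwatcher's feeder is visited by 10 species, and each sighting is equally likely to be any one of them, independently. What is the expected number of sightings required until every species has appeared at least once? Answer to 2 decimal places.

29.29

The wait to go from k to k+1 distinct species is geometric with mean 10/(10-k).
E[T] = 10/10 + 10/9 + 10/8 + ... + 10/2 + 10/1 = 10·H_{10}.
H_{10} = 2.929, so E[T] = 29.290.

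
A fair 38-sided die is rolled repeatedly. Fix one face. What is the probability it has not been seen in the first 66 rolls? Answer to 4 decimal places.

0.1720

On each roll the fixed face fails to appear with probability 37/38.
P(still missing after 66) = (37/38)^66 = 0.17203.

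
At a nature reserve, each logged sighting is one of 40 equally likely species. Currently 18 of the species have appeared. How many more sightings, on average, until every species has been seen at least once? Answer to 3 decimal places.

147.633

The wait to go from k to k+1 distinct species is geometric with mean 40/(40-k).
Sum over k = 18,...,39: E = 40/22 + 40/21 + 40/20 + ... + 40/2 + 40/1 = 147.6325.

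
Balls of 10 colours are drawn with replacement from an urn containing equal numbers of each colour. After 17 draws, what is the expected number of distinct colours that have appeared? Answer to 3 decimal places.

For each colour, P(seen in 17 draws) = 1 - (9/10)^17 = 0.8332.
By linearity of expectation, E[distinct seen] = 10·(1 - (9/10)^17) = 8.3323.

8.332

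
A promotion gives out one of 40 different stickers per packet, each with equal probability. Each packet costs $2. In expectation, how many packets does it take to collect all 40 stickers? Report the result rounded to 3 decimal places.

171.142

The wait to go from k to k+1 distinct stickers is geometric with mean 40/(40-k).
E[T] = 40/40 + 40/39 + 40/38 + ... + 40/2 + 40/1 = 40·H_{40}.
H_{40} = 4.2785, so E[T] = 171.1417.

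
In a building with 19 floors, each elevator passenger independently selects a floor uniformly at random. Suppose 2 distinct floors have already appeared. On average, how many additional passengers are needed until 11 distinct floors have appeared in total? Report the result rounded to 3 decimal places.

13.712

The wait to go from k to k+1 distinct floors is geometric with mean 19/(19-k).
Sum over k = 2,...,10: E = 19/17 + 19/16 + 19/15 + ... + 19/10 + 19/9 = 13.7122.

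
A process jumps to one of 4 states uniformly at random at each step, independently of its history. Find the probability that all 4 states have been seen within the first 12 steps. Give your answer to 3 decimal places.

0.875

By inclusion–exclusion over which states are missing,
P(all seen) = Σ_{j=0}^{4} (-1)^j C(4,j)((4-j)/4)^12
= 1.0000 - 0.1267 + 0.0015 - 0.0000 + 0.0000
= 0.8748.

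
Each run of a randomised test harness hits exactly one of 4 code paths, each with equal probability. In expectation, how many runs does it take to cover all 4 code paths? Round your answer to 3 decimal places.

After k distinct code paths have appeared, the next run gives a new one with probability (4-k)/4, so the expected wait for the (k+1)-th is 4/(4-k).
E[T] = 4/4 + 4/3 + 4/2 + 4/1 = 4·H_{4}.
H_{4} = 2.0833, so E[T] = 8.3333.

8.333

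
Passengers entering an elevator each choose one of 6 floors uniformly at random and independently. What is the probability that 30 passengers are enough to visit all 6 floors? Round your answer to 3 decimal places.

Let A_i be the event that floor i is missing after 30 passengers. By inclusion–exclusion on the A_i,
P(all seen) = Σ_{j=0}^{6} (-1)^j C(6,j)((6-j)/6)^30
= 1.0000 - 0.0253 + 0.0001 - 0.0000 + 0.0000 - 0.0000 + 0.0000
= 0.9748.

0.975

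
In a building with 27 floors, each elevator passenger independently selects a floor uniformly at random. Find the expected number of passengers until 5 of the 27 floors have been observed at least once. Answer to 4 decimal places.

With k distinct floors already seen, the next new one arrives after an expected 27/(27-k) passengers.
Sum over k = 0,...,4: E = 27/27 + 27/26 + 27/25 + 27/24 + 27/23 = 5.41737.

5.4174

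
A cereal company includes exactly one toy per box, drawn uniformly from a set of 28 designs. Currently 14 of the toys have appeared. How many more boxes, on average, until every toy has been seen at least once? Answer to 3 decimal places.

91.044

The wait to go from k to k+1 distinct toys is geometric with mean 28/(28-k).
Sum over k = 14,...,27: E = 28/14 + 28/13 + 28/12 + ... + 28/2 + 28/1 = 91.0437.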